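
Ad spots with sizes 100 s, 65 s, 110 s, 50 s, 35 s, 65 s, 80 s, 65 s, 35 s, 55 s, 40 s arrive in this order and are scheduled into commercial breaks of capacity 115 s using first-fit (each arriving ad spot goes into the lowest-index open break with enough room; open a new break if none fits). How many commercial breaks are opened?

7

  100 → break 1 (new)  [load 100/115]
  65 → break 2 (new)  [load 65/115]
  110 → break 3 (new)  [load 110/115]
  50 → break 2  [load 115/115]
  35 → break 4 (new)  [load 35/115]
  65 → break 4  [load 100/115]
  80 → break 5 (new)  [load 80/115]
  65 → break 6 (new)  [load 65/115]
  35 → break 5  [load 115/115]
  55 → break 7 (new)  [load 55/115]
  40 → break 6  [load 105/115]
7 commercial breaks opened.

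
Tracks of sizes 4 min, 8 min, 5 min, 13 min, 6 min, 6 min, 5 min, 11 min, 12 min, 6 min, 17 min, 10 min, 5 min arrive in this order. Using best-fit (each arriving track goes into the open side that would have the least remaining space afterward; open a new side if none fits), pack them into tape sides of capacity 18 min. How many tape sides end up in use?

  4 → side 1 (new)  [load 4/18]
  8 → side 1  [load 12/18]
  5 → side 1  [load 17/18]
  13 → side 2 (new)  [load 13/18]
  6 → side 3 (new)  [load 6/18]
  6 → side 3  [load 12/18]
  5 → side 2  [load 18/18]
  11 → side 4 (new)  [load 11/18]
  12 → side 5 (new)  [load 12/18]
  6 → side 3  [load 18/18]
  17 → side 6 (new)  [load 17/18]
  10 → side 7 (new)  [load 10/18]
  5 → side 5  [load 17/18]
7 tape sides opened.

7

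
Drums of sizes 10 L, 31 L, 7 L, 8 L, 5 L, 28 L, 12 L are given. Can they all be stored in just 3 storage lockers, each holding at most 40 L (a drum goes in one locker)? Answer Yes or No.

Yes

A valid assignment using 3 storage lockers:
  locker 1: 31 + 8 = 39
  locker 2: 28 + 12 = 40
  locker 3: 10 + 7 + 5 = 22
Every load is within 40 L, so 3 storage lockers suffice.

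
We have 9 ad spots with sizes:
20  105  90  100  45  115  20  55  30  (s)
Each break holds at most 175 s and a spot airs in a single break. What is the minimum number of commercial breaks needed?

Total = 115 + 105 + 100 + 90 + 55 + 45 + 30 + 20 + 20 = 580 s.
Lower bound: ⌈580/175⌉ = 4 commercial breaks.
A packing using 4 commercial breaks:
  break 1: 115 + 55 = 170
  break 2: 105 + 45 + 20 = 170
  break 3: 100 + 30 + 20 = 150
  break 4: 90 = 90
This matches the lower bound, so 4 is optimal.

4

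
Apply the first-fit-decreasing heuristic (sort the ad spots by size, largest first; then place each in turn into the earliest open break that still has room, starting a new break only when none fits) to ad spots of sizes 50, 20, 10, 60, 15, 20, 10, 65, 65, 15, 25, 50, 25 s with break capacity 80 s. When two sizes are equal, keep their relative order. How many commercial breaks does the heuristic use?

6

Sorted descending: 65, 65, 60, 50, 50, 25, 25, 20, 20, 15, 15, 10, 10.
  65 → break 1 (new)  [load 65/80]
  65 → break 2 (new)  [load 65/80]
  60 → break 3 (new)  [load 60/80]
  50 → break 4 (new)  [load 50/80]
  50 → break 5 (new)  [load 50/80]
  25 → break 4  [load 75/80]
  25 → break 5  [load 75/80]
  20 → break 3  [load 80/80]
  20 → break 6 (new)  [load 20/80]
  15 → break 1  [load 80/80]
  15 → break 2  [load 80/80]
  10 → break 6  [load 30/80]
  10 → break 6  [load 40/80]
6 commercial breaks opened.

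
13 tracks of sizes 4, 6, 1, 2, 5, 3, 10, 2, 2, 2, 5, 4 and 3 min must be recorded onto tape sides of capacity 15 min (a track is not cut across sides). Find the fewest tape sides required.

4

Total = 10 + 6 + 5 + 5 + 4 + 4 + 3 + 3 + 2 + 2 + 2 + 2 + 1 = 49 min.
Lower bound: ⌈49/15⌉ = 4 tape sides.
A packing using 4 tape sides:
  side 1: 10 + 5 = 15
  side 2: 6 + 5 + 4 = 15
  side 3: 4 + 3 + 3 + 2 + 2 + 1 = 15
  side 4: 2 + 2 = 4
This matches the lower bound, so 4 is optimal.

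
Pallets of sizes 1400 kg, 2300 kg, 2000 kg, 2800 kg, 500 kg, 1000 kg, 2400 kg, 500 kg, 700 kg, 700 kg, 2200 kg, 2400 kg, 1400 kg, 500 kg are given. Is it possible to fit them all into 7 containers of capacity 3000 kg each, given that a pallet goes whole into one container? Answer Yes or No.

No

Total = 20800 kg; ⌈20800/3000⌉ = 7.
The bound of 7 does not rule out 7, but exhaustive search shows no assignment into 7 containers of capacity 3000 kg exists — the minimum is 8.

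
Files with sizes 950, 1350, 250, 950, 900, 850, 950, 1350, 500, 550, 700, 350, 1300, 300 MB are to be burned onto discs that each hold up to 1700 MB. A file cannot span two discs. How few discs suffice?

8

Total = 1350 + 1350 + 1300 + 950 + 950 + 950 + 900 + 850 + 700 + 550 + 500 + 350 + 300 + 250 = 11250 MB.
Lower bound: ⌈11250/1700⌉ = 7 discs.
A packing using 8 discs:
  disc 1: 1350 + 350 = 1700
  disc 2: 1350 + 300 = 1650
  disc 3: 1300 + 250 = 1550
  disc 4: 950 + 700 = 1650
  disc 5: 950 + 550 = 1500
  disc 6: 950 + 500 = 1450
  disc 7: 900 = 900
  disc 8: 850 = 850
No arrangement into 7 discs stays within capacity, so 8 is optimal.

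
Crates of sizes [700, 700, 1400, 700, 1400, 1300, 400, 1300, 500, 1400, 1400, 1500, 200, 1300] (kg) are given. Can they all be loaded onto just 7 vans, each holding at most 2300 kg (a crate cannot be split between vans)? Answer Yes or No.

No

Total = 14200 kg; ⌈14200/2300⌉ = 7.
8 crates each exceed half the capacity and cannot share a van, forcing at least 8 vans.
At least 8 vans are required, but only 7 are allowed.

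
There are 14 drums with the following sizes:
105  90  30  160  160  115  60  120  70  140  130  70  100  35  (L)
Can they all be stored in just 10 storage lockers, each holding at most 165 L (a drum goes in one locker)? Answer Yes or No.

A valid assignment using 10 storage lockers:
  locker 1: 160 = 160
  locker 2: 160 = 160
  locker 3: 140 = 140
  locker 4: 130 + 35 = 165
  locker 5: 120 + 30 = 150
  locker 6: 115 = 115
  locker 7: 105 + 60 = 165
  locker 8: 100 = 100
  locker 9: 90 + 70 = 160
  locker 10: 70 = 70
Every load is within 165 L, so 10 storage lockers suffice.

Yes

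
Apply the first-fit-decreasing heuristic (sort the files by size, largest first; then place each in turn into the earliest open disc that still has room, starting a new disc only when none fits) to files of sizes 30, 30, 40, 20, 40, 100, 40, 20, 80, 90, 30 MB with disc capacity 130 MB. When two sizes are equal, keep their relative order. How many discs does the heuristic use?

Sorted descending: 100, 90, 80, 40, 40, 40, 30, 30, 30, 20, 20.
  100 → disc 1 (new)  [load 100/130]
  90 → disc 2 (new)  [load 90/130]
  80 → disc 3 (new)  [load 80/130]
  40 → disc 2  [load 130/130]
  40 → disc 3  [load 120/130]
  40 → disc 4 (new)  [load 40/130]
  30 → disc 1  [load 130/130]
  30 → disc 4  [load 70/130]
  30 → disc 4  [load 100/130]
  20 → disc 4  [load 120/130]
  20 → disc 5 (new)  [load 20/130]
5 discs opened.

5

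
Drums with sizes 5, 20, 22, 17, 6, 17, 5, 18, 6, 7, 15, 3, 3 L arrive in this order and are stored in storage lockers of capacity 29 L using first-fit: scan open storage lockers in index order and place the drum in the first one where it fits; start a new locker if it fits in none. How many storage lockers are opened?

6

  5 → locker 1 (new)  [load 5/29]
  20 → locker 1  [load 25/29]
  22 → locker 2 (new)  [load 22/29]
  17 → locker 3 (new)  [load 17/29]
  6 → locker 2  [load 28/29]
  17 → locker 4 (new)  [load 17/29]
  5 → locker 3  [load 22/29]
  18 → locker 5 (new)  [load 18/29]
  6 → locker 3  [load 28/29]
  7 → locker 4  [load 24/29]
  15 → locker 6 (new)  [load 15/29]
  3 → locker 1  [load 28/29]
  3 → locker 4  [load 27/29]
6 storage lockers opened.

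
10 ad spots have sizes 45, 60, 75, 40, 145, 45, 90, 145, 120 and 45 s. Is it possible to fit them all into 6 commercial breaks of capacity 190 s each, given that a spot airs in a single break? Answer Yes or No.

Yes

A valid assignment using 5 commercial breaks:
  break 1: 145 + 45 = 190
  break 2: 145 + 45 = 190
  break 3: 120 + 60 = 180
  break 4: 90 + 75 = 165
  break 5: 45 + 40 = 85
That uses only 5 ≤ 6, so 6 commercial breaks are enough.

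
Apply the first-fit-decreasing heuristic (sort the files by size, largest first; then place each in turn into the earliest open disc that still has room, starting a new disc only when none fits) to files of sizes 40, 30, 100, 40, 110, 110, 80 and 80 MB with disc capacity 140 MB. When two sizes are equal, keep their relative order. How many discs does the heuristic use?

5

Sorted descending: 110, 110, 100, 80, 80, 40, 40, 30.
  110 → disc 1 (new)  [load 110/140]
  110 → disc 2 (new)  [load 110/140]
  100 → disc 3 (new)  [load 100/140]
  80 → disc 4 (new)  [load 80/140]
  80 → disc 5 (new)  [load 80/140]
  40 → disc 3  [load 140/140]
  40 → disc 4  [load 120/140]
  30 → disc 1  [load 140/140]
5 discs opened.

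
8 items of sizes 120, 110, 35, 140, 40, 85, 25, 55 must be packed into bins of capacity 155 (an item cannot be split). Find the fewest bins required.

Total = 140 + 120 + 110 + 85 + 55 + 40 + 35 + 25 = 610.
Lower bound: ⌈610/155⌉ = 4 bins.
A packing using 5 bins:
  bin 1: 140 = 140
  bin 2: 120 + 35 = 155
  bin 3: 110 + 40 = 150
  bin 4: 85 + 55 = 140
  bin 5: 25 = 25
No arrangement into 4 bins stays within capacity, so 5 is optimal.

5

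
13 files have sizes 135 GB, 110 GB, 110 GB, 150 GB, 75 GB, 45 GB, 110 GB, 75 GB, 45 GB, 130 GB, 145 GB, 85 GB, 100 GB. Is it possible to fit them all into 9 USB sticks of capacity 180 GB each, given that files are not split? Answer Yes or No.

Yes

A valid assignment using 9 USB sticks:
  USB stick 1: 150 = 150
  USB stick 2: 145 = 145
  USB stick 3: 135 + 45 = 180
  USB stick 4: 130 + 45 = 175
  USB stick 5: 110 = 110
  USB stick 6: 110 = 110
  USB stick 7: 110 = 110
  USB stick 8: 100 + 75 = 175
  USB stick 9: 85 + 75 = 160
Every load is within 180 GB, so 9 USB sticks suffice.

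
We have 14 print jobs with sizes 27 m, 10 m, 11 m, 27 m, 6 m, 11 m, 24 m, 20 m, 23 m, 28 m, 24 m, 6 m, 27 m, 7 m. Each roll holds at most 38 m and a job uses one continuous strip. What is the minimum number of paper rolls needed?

8

Total = 28 + 27 + 27 + 27 + 24 + 24 + 23 + 20 + 11 + 11 + 10 + 7 + 6 + 6 = 251 m.
Lower bound: ⌈251/38⌉ = 7 paper rolls.
Also, 8 print jobs each exceed 19 m, and no two of those can share a roll, so at least 8 paper rolls are needed.
A packing using 8 paper rolls:
  roll 1: 28 + 10 = 38
  roll 2: 27 + 11 = 38
  roll 3: 27 + 11 = 38
  roll 4: 27 + 7 = 34
  roll 5: 24 + 6 + 6 = 36
  roll 6: 24 = 24
  roll 7: 23 = 23
  roll 8: 20 = 20
This matches the lower bound, so 8 is optimal.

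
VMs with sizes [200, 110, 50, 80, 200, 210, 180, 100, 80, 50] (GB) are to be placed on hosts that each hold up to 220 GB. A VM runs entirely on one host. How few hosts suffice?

Total = 210 + 200 + 200 + 180 + 110 + 100 + 80 + 80 + 50 + 50 = 1260 GB.
Lower bound: ⌈1260/220⌉ = 6 hosts.
A packing using 7 hosts:
  host 1: 210 = 210
  host 2: 200 = 200
  host 3: 200 = 200
  host 4: 180 = 180
  host 5: 110 + 100 = 210
  host 6: 80 + 80 + 50 = 210
  host 7: 50 = 50
No arrangement into 6 hosts stays within capacity, so 7 is optimal.

7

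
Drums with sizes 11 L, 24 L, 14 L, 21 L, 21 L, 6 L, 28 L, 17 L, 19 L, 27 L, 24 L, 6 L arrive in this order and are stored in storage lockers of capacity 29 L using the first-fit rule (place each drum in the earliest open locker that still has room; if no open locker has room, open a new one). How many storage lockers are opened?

9

  11 → locker 1 (new)  [load 11/29]
  24 → locker 2 (new)  [load 24/29]
  14 → locker 1  [load 25/29]
  21 → locker 3 (new)  [load 21/29]
  21 → locker 4 (new)  [load 21/29]
  6 → locker 3  [load 27/29]
  28 → locker 5 (new)  [load 28/29]
  17 → locker 6 (new)  [load 17/29]
  19 → locker 7 (new)  [load 19/29]
  27 → locker 8 (new)  [load 27/29]
  24 → locker 9 (new)  [load 24/29]
  6 → locker 4  [load 27/29]
9 storage lockers opened.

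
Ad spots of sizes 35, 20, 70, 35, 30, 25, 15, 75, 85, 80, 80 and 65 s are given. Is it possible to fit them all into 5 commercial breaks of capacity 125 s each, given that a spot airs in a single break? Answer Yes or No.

Total = 615 s; ⌈615/125⌉ = 5.
6 ad spots each exceed half the capacity and cannot share a break, forcing at least 6 commercial breaks.
At least 6 commercial breaks are required, but only 5 are allowed.

No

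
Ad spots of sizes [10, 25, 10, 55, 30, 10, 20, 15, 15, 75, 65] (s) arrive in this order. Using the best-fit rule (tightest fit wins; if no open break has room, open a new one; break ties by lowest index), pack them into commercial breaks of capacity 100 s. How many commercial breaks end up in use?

4

  10 → break 1 (new)  [load 10/100]
  25 → break 1  [load 35/100]
  10 → break 1  [load 45/100]
  55 → break 1  [load 100/100]
  30 → break 2 (new)  [load 30/100]
  10 → break 2  [load 40/100]
  20 → break 2  [load 60/100]
  15 → break 2  [load 75/100]
  15 → break 2  [load 90/100]
  75 → break 3 (new)  [load 75/100]
  65 → break 4 (new)  [load 65/100]
4 commercial breaks opened.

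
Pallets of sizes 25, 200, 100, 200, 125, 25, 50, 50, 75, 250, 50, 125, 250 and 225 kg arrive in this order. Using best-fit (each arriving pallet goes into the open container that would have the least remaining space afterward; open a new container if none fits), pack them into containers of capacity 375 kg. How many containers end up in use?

  25 → container 1 (new)  [load 25/375]
  200 → container 1  [load 225/375]
  100 → container 1  [load 325/375]
  200 → container 2 (new)  [load 200/375]
  125 → container 2  [load 325/375]
  25 → container 1  [load 350/375]
  50 → container 2  [load 375/375]
  50 → container 3 (new)  [load 50/375]
  75 → container 3  [load 125/375]
  250 → container 3  [load 375/375]
  50 → container 4 (new)  [load 50/375]
  125 → container 4  [load 175/375]
  250 → container 5 (new)  [load 250/375]
  225 → container 6 (new)  [load 225/375]
6 containers opened.

6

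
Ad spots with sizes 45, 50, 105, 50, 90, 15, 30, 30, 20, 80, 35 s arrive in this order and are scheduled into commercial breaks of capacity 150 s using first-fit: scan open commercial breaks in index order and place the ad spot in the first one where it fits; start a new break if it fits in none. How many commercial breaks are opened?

  45 → break 1 (new)  [load 45/150]
  50 → break 1  [load 95/150]
  105 → break 2 (new)  [load 105/150]
  50 → break 1  [load 145/150]
  90 → break 3 (new)  [load 90/150]
  15 → break 2  [load 120/150]
  30 → break 2  [load 150/150]
  30 → break 3  [load 120/150]
  20 → break 3  [load 140/150]
  80 → break 4 (new)  [load 80/150]
  35 → break 4  [load 115/150]
4 commercial breaks opened.

4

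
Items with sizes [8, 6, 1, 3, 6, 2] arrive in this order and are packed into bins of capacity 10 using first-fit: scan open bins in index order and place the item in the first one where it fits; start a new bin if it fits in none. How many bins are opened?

  8 → bin 1 (new)  [load 8/10]
  6 → bin 2 (new)  [load 6/10]
  1 → bin 1  [load 9/10]
  3 → bin 2  [load 9/10]
  6 → bin 3 (new)  [load 6/10]
  2 → bin 3  [load 8/10]
3 bins opened.

3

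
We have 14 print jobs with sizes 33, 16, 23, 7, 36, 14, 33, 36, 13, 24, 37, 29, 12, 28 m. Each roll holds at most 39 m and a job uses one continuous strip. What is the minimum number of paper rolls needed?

Total = 37 + 36 + 36 + 33 + 33 + 29 + 28 + 24 + 23 + 16 + 14 + 13 + 12 + 7 = 341 m.
Lower bound: ⌈341/39⌉ = 9 paper rolls.
A packing using 10 paper rolls:
  roll 1: 37 = 37
  roll 2: 36 = 36
  roll 3: 36 = 36
  roll 4: 33 = 33
  roll 5: 33 = 33
  roll 6: 29 + 7 = 36
  roll 7: 28 = 28
  roll 8: 24 + 14 = 38
  roll 9: 23 + 16 = 39
  roll 10: 13 + 12 = 25
No arrangement into 9 paper rolls stays within capacity, so 10 is optimal.

10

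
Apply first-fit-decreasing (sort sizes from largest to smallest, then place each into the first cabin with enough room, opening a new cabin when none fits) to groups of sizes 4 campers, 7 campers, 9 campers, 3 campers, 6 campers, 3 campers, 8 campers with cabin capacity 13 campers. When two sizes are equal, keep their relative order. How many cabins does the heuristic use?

Sorted descending: 9, 8, 7, 6, 4, 3, 3.
  9 → cabin 1 (new)  [load 9/13]
  8 → cabin 2 (new)  [load 8/13]
  7 → cabin 3 (new)  [load 7/13]
  6 → cabin 3  [load 13/13]
  4 → cabin 1  [load 13/13]
  3 → cabin 2  [load 11/13]
  3 → cabin 4 (new)  [load 3/13]
4 cabins opened.

4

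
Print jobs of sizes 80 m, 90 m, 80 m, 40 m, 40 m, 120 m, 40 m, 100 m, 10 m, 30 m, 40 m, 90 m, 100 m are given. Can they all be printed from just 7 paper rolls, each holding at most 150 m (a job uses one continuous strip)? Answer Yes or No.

A valid assignment using 7 paper rolls:
  roll 1: 120 + 30 = 150
  roll 2: 100 + 40 + 10 = 150
  roll 3: 100 + 40 = 140
  roll 4: 90 + 40 = 130
  roll 5: 90 + 40 = 130
  roll 6: 80 = 80
  roll 7: 80 = 80
Every load is within 150 m, so 7 paper rolls suffice.

Yes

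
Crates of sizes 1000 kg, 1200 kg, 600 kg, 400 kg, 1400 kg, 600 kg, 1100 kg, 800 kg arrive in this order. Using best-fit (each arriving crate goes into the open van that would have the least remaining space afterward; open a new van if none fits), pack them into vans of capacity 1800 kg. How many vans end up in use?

5

  1000 → van 1 (new)  [load 1000/1800]
  1200 → van 2 (new)  [load 1200/1800]
  600 → van 2  [load 1800/1800]
  400 → van 1  [load 1400/1800]
  1400 → van 3 (new)  [load 1400/1800]
  600 → van 4 (new)  [load 600/1800]
  1100 → van 4  [load 1700/1800]
  800 → van 5 (new)  [load 800/1800]
5 vans opened.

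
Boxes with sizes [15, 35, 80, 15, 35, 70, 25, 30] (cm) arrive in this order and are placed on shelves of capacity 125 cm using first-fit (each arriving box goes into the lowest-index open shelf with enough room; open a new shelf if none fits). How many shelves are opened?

  15 → shelf 1 (new)  [load 15/125]
  35 → shelf 1  [load 50/125]
  80 → shelf 2 (new)  [load 80/125]
  15 → shelf 1  [load 65/125]
  35 → shelf 1  [load 100/125]
  70 → shelf 3 (new)  [load 70/125]
  25 → shelf 1  [load 125/125]
  30 → shelf 2  [load 110/125]
3 shelves opened.

3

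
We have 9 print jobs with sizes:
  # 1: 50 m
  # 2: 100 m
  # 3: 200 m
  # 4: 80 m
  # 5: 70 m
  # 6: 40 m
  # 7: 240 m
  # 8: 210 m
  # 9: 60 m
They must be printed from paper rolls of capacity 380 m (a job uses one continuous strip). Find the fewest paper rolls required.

Total = 240 + 210 + 200 + 100 + 80 + 70 + 60 + 50 + 40 = 1050 m.
Lower bound: ⌈1050/380⌉ = 3 paper rolls.
A packing using 3 paper rolls:
  roll 1: 240 + 100 + 40 = 380
  roll 2: 210 + 80 + 70 = 360
  roll 3: 200 + 60 + 50 = 310
This matches the lower bound, so 3 is optimal.

3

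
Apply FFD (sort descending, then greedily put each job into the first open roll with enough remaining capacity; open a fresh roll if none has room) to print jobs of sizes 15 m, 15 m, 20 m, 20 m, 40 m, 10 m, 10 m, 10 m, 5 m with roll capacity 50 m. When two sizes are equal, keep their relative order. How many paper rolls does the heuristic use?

3

Sorted descending: 40, 20, 20, 15, 15, 10, 10, 10, 5.
  40 → roll 1 (new)  [load 40/50]
  20 → roll 2 (new)  [load 20/50]
  20 → roll 2  [load 40/50]
  15 → roll 3 (new)  [load 15/50]
  15 → roll 3  [load 30/50]
  10 → roll 1  [load 50/50]
  10 → roll 2  [load 50/50]
  10 → roll 3  [load 40/50]
  5 → roll 3  [load 45/50]
3 paper rolls opened.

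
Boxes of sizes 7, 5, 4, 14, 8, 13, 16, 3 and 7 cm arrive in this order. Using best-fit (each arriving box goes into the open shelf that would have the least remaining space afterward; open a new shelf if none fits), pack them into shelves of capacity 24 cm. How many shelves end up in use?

4

  7 → shelf 1 (new)  [load 7/24]
  5 → shelf 1  [load 12/24]
  4 → shelf 1  [load 16/24]
  14 → shelf 2 (new)  [load 14/24]
  8 → shelf 1  [load 24/24]
  13 → shelf 3 (new)  [load 13/24]
  16 → shelf 4 (new)  [load 16/24]
  3 → shelf 4  [load 19/24]
  7 → shelf 2  [load 21/24]
4 shelves opened.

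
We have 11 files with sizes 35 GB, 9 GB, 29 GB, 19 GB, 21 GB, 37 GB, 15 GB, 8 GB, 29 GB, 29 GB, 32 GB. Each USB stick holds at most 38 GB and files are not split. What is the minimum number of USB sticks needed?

8

Total = 37 + 35 + 32 + 29 + 29 + 29 + 21 + 19 + 15 + 9 + 8 = 263 GB.
Lower bound: ⌈263/38⌉ = 7 USB sticks.
A packing using 8 USB sticks:
  USB stick 1: 37 = 37
  USB stick 2: 35 = 35
  USB stick 3: 32 = 32
  USB stick 4: 29 + 9 = 38
  USB stick 5: 29 + 8 = 37
  USB stick 6: 29 = 29
  USB stick 7: 21 + 15 = 36
  USB stick 8: 19 = 19
No arrangement into 7 USB sticks stays within capacity, so 8 is optimal.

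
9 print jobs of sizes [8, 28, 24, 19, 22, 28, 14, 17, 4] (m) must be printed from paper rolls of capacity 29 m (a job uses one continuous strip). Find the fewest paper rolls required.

Total = 28 + 28 + 24 + 22 + 19 + 17 + 14 + 8 + 4 = 164 m.
Lower bound: ⌈164/29⌉ = 6 paper rolls.
A packing using 7 paper rolls:
  roll 1: 28 = 28
  roll 2: 28 = 28
  roll 3: 24 + 4 = 28
  roll 4: 22 = 22
  roll 5: 19 + 8 = 27
  roll 6: 17 = 17
  roll 7: 14 = 14
No arrangement into 6 paper rolls stays within capacity, so 7 is optimal.

7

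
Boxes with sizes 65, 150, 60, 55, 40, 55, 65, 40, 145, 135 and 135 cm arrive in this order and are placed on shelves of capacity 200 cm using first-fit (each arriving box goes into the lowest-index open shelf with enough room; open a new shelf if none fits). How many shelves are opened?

6

  65 → shelf 1 (new)  [load 65/200]
  150 → shelf 2 (new)  [load 150/200]
  60 → shelf 1  [load 125/200]
  55 → shelf 1  [load 180/200]
  40 → shelf 2  [load 190/200]
  55 → shelf 3 (new)  [load 55/200]
  65 → shelf 3  [load 120/200]
  40 → shelf 3  [load 160/200]
  145 → shelf 4 (new)  [load 145/200]
  135 → shelf 5 (new)  [load 135/200]
  135 → shelf 6 (new)  [load 135/200]
6 shelves opened.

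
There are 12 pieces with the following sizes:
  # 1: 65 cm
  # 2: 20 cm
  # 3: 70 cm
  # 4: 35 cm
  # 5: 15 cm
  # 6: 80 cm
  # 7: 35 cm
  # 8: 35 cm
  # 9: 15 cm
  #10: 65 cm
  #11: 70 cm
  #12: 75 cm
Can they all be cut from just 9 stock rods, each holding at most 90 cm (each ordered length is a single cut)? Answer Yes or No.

Yes

A valid assignment using 8 stock rods:
  stock rod 1: 80 = 80
  stock rod 2: 75 + 15 = 90
  stock rod 3: 70 + 20 = 90
  stock rod 4: 70 + 15 = 85
  stock rod 5: 65 = 65
  stock rod 6: 65 = 65
  stock rod 7: 35 + 35 = 70
  stock rod 8: 35 = 35
That uses only 8 ≤ 9, so 9 stock rods are enough.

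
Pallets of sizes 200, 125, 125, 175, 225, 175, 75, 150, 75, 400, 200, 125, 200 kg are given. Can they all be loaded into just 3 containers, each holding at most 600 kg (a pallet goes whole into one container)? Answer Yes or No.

No

Total = 2250 kg; ⌈2250/600⌉ = 4.
At least 4 containers are required, but only 3 are allowed.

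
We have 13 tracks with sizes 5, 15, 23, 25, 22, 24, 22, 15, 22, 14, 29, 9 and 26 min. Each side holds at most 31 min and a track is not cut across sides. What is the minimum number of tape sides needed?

Total = 29 + 26 + 25 + 24 + 23 + 22 + 22 + 22 + 15 + 15 + 14 + 9 + 5 = 251 min.
Lower bound: ⌈251/31⌉ = 9 tape sides.
A packing using 10 tape sides:
  side 1: 29 = 29
  side 2: 26 + 5 = 31
  side 3: 25 = 25
  side 4: 24 = 24
  side 5: 23 = 23
  side 6: 22 + 9 = 31
  side 7: 22 = 22
  side 8: 22 = 22
  side 9: 15 + 15 = 30
  side 10: 14 = 14
No arrangement into 9 tape sides stays within capacity, so 10 is optimal.

10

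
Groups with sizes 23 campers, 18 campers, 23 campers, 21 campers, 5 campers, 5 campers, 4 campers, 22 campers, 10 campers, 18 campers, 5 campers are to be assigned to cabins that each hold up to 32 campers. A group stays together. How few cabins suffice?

6

Total = 23 + 23 + 22 + 21 + 18 + 18 + 10 + 5 + 5 + 5 + 4 = 154 campers.
Lower bound: ⌈154/32⌉ = 5 cabins.
Also, 6 groups each exceed 16 campers, and no two of those can share a cabin, so at least 6 cabins are needed.
A packing using 6 cabins:
  cabin 1: 23 + 5 + 4 = 32
  cabin 2: 23 + 5 = 28
  cabin 3: 22 + 10 = 32
  cabin 4: 21 + 5 = 26
  cabin 5: 18 = 18
  cabin 6: 18 = 18
This matches the lower bound, so 6 is optimal.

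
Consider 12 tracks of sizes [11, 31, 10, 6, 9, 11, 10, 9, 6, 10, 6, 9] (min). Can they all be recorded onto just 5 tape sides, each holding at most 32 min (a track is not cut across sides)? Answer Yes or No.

A valid assignment using 5 tape sides:
  side 1: 31 = 31
  side 2: 11 + 11 + 10 = 32
  side 3: 10 + 10 + 9 = 29
  side 4: 9 + 9 + 6 + 6 = 30
  side 5: 6 = 6
Every load is within 32 min, so 5 tape sides suffice.

Yes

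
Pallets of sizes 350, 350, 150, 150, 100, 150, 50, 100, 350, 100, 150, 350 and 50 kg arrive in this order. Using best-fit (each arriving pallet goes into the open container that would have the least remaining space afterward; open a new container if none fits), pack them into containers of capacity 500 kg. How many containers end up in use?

5

  350 → container 1 (new)  [load 350/500]
  350 → container 2 (new)  [load 350/500]
  150 → container 1  [load 500/500]
  150 → container 2  [load 500/500]
  100 → container 3 (new)  [load 100/500]
  150 → container 3  [load 250/500]
  50 → container 3  [load 300/500]
  100 → container 3  [load 400/500]
  350 → container 4 (new)  [load 350/500]
  100 → container 3  [load 500/500]
  150 → container 4  [load 500/500]
  350 → container 5 (new)  [load 350/500]
  50 → container 5  [load 400/500]
5 containers opened.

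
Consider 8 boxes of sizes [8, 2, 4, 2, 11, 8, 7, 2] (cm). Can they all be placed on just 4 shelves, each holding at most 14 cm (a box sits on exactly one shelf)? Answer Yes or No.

Yes

A valid assignment using 4 shelves:
  shelf 1: 11 + 2 = 13
  shelf 2: 8 + 4 + 2 = 14
  shelf 3: 8 + 2 = 10
  shelf 4: 7 = 7
Every load is within 14 cm, so 4 shelves suffice.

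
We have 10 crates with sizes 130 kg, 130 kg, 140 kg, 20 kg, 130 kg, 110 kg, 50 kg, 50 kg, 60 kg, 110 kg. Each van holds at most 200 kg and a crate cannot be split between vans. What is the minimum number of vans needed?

Total = 140 + 130 + 130 + 130 + 110 + 110 + 60 + 50 + 50 + 20 = 930 kg.
Lower bound: ⌈930/200⌉ = 5 vans.
Also, 6 crates each exceed 100 kg, and no two of those can share a van, so at least 6 vans are needed.
A packing using 6 vans:
  van 1: 140 + 60 = 200
  van 2: 130 + 50 + 20 = 200
  van 3: 130 + 50 = 180
  van 4: 130 = 130
  van 5: 110 = 110
  van 6: 110 = 110
This matches the lower bound, so 6 is optimal.

6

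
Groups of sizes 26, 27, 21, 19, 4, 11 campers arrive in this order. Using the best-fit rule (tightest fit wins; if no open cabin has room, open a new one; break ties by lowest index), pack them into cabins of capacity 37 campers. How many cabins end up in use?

4

  26 → cabin 1 (new)  [load 26/37]
  27 → cabin 2 (new)  [load 27/37]
  21 → cabin 3 (new)  [load 21/37]
  19 → cabin 4 (new)  [load 19/37]
  4 → cabin 2  [load 31/37]
  11 → cabin 1  [load 37/37]
4 cabins opened.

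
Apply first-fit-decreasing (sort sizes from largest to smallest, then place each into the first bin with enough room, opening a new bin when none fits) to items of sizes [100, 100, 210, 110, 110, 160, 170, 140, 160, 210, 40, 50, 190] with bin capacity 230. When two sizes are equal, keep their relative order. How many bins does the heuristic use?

Sorted descending: 210, 210, 190, 170, 160, 160, 140, 110, 110, 100, 100, 50, 40.
  210 → bin 1 (new)  [load 210/230]
  210 → bin 2 (new)  [load 210/230]
  190 → bin 3 (new)  [load 190/230]
  170 → bin 4 (new)  [load 170/230]
  160 → bin 5 (new)  [load 160/230]
  160 → bin 6 (new)  [load 160/230]
  140 → bin 7 (new)  [load 140/230]
  110 → bin 8 (new)  [load 110/230]
  110 → bin 8  [load 220/230]
  100 → bin 9 (new)  [load 100/230]
  100 → bin 9  [load 200/230]
  50 → bin 4  [load 220/230]
  40 → bin 3  [load 230/230]
9 bins opened.

9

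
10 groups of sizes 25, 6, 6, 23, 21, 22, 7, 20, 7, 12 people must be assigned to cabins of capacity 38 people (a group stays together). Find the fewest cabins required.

Total = 25 + 23 + 22 + 21 + 20 + 12 + 7 + 7 + 6 + 6 = 149 people.
Lower bound: ⌈149/38⌉ = 4 cabins.
Also, 5 groups each exceed 19 people, and no two of those can share a cabin, so at least 5 cabins are needed.
A packing using 5 cabins:
  cabin 1: 25 + 12 = 37
  cabin 2: 23 + 7 + 7 = 37
  cabin 3: 22 + 6 + 6 = 34
  cabin 4: 21 = 21
  cabin 5: 20 = 20
This matches the lower bound, so 5 is optimal.

5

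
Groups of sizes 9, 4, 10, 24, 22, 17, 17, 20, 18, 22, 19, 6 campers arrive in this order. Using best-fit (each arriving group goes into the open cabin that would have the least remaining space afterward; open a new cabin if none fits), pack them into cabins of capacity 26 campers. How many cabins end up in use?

  9 → cabin 1 (new)  [load 9/26]
  4 → cabin 1  [load 13/26]
  10 → cabin 1  [load 23/26]
  24 → cabin 2 (new)  [load 24/26]
  22 → cabin 3 (new)  [load 22/26]
  17 → cabin 4 (new)  [load 17/26]
  17 → cabin 5 (new)  [load 17/26]
  20 → cabin 6 (new)  [load 20/26]
  18 → cabin 7 (new)  [load 18/26]
  22 → cabin 8 (new)  [load 22/26]
  19 → cabin 9 (new)  [load 19/26]
  6 → cabin 6  [load 26/26]
9 cabins opened.

9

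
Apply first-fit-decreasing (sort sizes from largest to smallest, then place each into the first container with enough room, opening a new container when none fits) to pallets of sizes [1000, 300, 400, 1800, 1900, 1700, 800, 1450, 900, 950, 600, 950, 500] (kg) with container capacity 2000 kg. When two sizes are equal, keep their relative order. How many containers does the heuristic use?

7

Sorted descending: 1900, 1800, 1700, 1450, 1000, 950, 950, 900, 800, 600, 500, 400, 300.
  1900 → container 1 (new)  [load 1900/2000]
  1800 → container 2 (new)  [load 1800/2000]
  1700 → container 3 (new)  [load 1700/2000]
  1450 → container 4 (new)  [load 1450/2000]
  1000 → container 5 (new)  [load 1000/2000]
  950 → container 5  [load 1950/2000]
  950 → container 6 (new)  [load 950/2000]
  900 → container 6  [load 1850/2000]
  800 → container 7 (new)  [load 800/2000]
  600 → container 7  [load 1400/2000]
  500 → container 4  [load 1950/2000]
  400 → container 7  [load 1800/2000]
  300 → container 3  [load 2000/2000]
7 containers opened.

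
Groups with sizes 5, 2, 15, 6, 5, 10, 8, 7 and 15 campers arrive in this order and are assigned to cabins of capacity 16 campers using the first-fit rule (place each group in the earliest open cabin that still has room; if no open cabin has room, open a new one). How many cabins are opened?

  5 → cabin 1 (new)  [load 5/16]
  2 → cabin 1  [load 7/16]
  15 → cabin 2 (new)  [load 15/16]
  6 → cabin 1  [load 13/16]
  5 → cabin 3 (new)  [load 5/16]
  10 → cabin 3  [load 15/16]
  8 → cabin 4 (new)  [load 8/16]
  7 → cabin 4  [load 15/16]
  15 → cabin 5 (new)  [load 15/16]
5 cabins opened.

5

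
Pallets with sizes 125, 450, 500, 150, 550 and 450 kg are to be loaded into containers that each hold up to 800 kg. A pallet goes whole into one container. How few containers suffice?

Total = 550 + 500 + 450 + 450 + 150 + 125 = 2225 kg.
Lower bound: ⌈2225/800⌉ = 3 containers.
Also, 4 pallets each exceed 400 kg, and no two of those can share a container, so at least 4 containers are needed.
A packing using 4 containers:
  container 1: 550 + 150 = 700
  container 2: 500 + 125 = 625
  container 3: 450 = 450
  container 4: 450 = 450
This matches the lower bound, so 4 is optimal.

4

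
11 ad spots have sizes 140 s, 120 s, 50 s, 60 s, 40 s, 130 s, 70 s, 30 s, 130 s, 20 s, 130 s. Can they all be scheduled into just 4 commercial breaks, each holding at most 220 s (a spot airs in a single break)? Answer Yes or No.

Total = 920 s; ⌈920/220⌉ = 5.
At least 5 commercial breaks are required, but only 4 are allowed.

No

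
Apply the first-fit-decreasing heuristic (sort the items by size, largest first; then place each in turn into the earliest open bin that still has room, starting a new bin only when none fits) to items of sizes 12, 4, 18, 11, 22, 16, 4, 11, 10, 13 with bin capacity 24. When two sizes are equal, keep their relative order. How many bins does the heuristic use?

6

Sorted descending: 22, 18, 16, 13, 12, 11, 11, 10, 4, 4.
  22 → bin 1 (new)  [load 22/24]
  18 → bin 2 (new)  [load 18/24]
  16 → bin 3 (new)  [load 16/24]
  13 → bin 4 (new)  [load 13/24]
  12 → bin 5 (new)  [load 12/24]
  11 → bin 4  [load 24/24]
  11 → bin 5  [load 23/24]
  10 → bin 6 (new)  [load 10/24]
  4 → bin 2  [load 22/24]
  4 → bin 3  [load 20/24]
6 bins opened.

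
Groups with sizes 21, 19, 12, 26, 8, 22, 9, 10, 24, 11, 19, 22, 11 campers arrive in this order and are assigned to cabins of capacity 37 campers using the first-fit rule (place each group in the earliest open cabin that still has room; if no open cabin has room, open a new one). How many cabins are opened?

  21 → cabin 1 (new)  [load 21/37]
  19 → cabin 2 (new)  [load 19/37]
  12 → cabin 1  [load 33/37]
  26 → cabin 3 (new)  [load 26/37]
  8 → cabin 2  [load 27/37]
  22 → cabin 4 (new)  [load 22/37]
  9 → cabin 2  [load 36/37]
  10 → cabin 3  [load 36/37]
  24 → cabin 5 (new)  [load 24/37]
  11 → cabin 4  [load 33/37]
  19 → cabin 6 (new)  [load 19/37]
  22 → cabin 7 (new)  [load 22/37]
  11 → cabin 5  [load 35/37]
7 cabins opened.

7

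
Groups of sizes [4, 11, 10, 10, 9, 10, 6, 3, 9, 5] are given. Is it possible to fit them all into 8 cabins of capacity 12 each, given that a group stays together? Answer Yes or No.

A valid assignment using 8 cabins:
  cabin 1: 11 = 11
  cabin 2: 10 = 10
  cabin 3: 10 = 10
  cabin 4: 10 = 10
  cabin 5: 9 + 3 = 12
  cabin 6: 9 = 9
  cabin 7: 6 + 5 = 11
  cabin 8: 4 = 4
Every load is within 12, so 8 cabins suffice.

Yes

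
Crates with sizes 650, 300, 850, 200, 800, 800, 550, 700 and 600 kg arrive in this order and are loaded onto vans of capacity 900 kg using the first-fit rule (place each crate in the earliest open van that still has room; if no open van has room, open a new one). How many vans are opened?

7

  650 → van 1 (new)  [load 650/900]
  300 → van 2 (new)  [load 300/900]
  850 → van 3 (new)  [load 850/900]
  200 → van 1  [load 850/900]
  800 → van 4 (new)  [load 800/900]
  800 → van 5 (new)  [load 800/900]
  550 → van 2  [load 850/900]
  700 → van 6 (new)  [load 700/900]
  600 → van 7 (new)  [load 600/900]
7 vans opened.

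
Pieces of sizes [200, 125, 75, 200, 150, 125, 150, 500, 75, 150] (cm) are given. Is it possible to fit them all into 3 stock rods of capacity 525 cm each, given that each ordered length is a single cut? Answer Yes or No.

No

Total = 1750 cm; ⌈1750/525⌉ = 4.
At least 4 stock rods are required, but only 3 are allowed.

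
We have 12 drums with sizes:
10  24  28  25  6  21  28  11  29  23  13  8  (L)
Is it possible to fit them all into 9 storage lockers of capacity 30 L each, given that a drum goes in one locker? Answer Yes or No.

A valid assignment using 9 storage lockers:
  locker 1: 29 = 29
  locker 2: 28 = 28
  locker 3: 28 = 28
  locker 4: 25 = 25
  locker 5: 24 + 6 = 30
  locker 6: 23 = 23
  locker 7: 21 + 8 = 29
  locker 8: 13 + 11 = 24
  locker 9: 10 = 10
Every load is within 30 L, so 9 storage lockers suffice.

Yes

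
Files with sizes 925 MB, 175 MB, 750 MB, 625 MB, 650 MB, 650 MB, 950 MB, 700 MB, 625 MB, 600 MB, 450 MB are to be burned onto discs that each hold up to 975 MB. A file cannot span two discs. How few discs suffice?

Total = 950 + 925 + 750 + 700 + 650 + 650 + 625 + 625 + 600 + 450 + 175 = 7100 MB.
Lower bound: ⌈7100/975⌉ = 8 discs.
Also, 9 files each exceed 975/2 MB, and no two of those can share a disc, so at least 9 discs are needed.
A packing using 10 discs:
  disc 1: 950 = 950
  disc 2: 925 = 925
  disc 3: 750 + 175 = 925
  disc 4: 700 = 700
  disc 5: 650 = 650
  disc 6: 650 = 650
  disc 7: 625 = 625
  disc 8: 625 = 625
  disc 9: 600 = 600
  disc 10: 450 = 450
No arrangement into 9 discs stays within capacity, so 10 is optimal.

10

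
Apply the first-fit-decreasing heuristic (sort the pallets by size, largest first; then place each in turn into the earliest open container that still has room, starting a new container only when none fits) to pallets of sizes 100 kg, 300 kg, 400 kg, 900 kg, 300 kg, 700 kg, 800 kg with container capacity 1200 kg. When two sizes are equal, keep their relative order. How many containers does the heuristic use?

Sorted descending: 900, 800, 700, 400, 300, 300, 100.
  900 → container 1 (new)  [load 900/1200]
  800 → container 2 (new)  [load 800/1200]
  700 → container 3 (new)  [load 700/1200]
  400 → container 2  [load 1200/1200]
  300 → container 1  [load 1200/1200]
  300 → container 3  [load 1000/1200]
  100 → container 3  [load 1100/1200]
3 containers opened.

3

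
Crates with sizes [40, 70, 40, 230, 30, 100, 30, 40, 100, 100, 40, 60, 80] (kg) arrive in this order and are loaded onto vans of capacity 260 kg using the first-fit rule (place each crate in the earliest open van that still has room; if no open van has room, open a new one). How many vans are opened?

4

  40 → van 1 (new)  [load 40/260]
  70 → van 1  [load 110/260]
  40 → van 1  [load 150/260]
  230 → van 2 (new)  [load 230/260]
  30 → van 1  [load 180/260]
  100 → van 3 (new)  [load 100/260]
  30 → van 1  [load 210/260]
  40 → van 1  [load 250/260]
  100 → van 3  [load 200/260]
  100 → van 4 (new)  [load 100/260]
  40 → van 3  [load 240/260]
  60 → van 4  [load 160/260]
  80 → van 4  [load 240/260]
4 vans opened.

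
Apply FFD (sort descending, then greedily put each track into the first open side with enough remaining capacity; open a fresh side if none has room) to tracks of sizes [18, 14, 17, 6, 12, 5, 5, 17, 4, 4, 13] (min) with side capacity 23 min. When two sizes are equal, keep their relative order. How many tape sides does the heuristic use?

Sorted descending: 18, 17, 17, 14, 13, 12, 6, 5, 5, 4, 4.
  18 → side 1 (new)  [load 18/23]
  17 → side 2 (new)  [load 17/23]
  17 → side 3 (new)  [load 17/23]
  14 → side 4 (new)  [load 14/23]
  13 → side 5 (new)  [load 13/23]
  12 → side 6 (new)  [load 12/23]
  6 → side 2  [load 23/23]
  5 → side 1  [load 23/23]
  5 → side 3  [load 22/23]
  4 → side 4  [load 18/23]
  4 → side 4  [load 22/23]
6 tape sides opened.

6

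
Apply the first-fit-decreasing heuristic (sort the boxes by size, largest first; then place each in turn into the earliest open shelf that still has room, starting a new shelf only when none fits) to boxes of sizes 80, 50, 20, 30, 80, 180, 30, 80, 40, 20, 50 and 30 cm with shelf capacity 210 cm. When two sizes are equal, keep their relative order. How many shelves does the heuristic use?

4

Sorted descending: 180, 80, 80, 80, 50, 50, 40, 30, 30, 30, 20, 20.
  180 → shelf 1 (new)  [load 180/210]
  80 → shelf 2 (new)  [load 80/210]
  80 → shelf 2  [load 160/210]
  80 → shelf 3 (new)  [load 80/210]
  50 → shelf 2  [load 210/210]
  50 → shelf 3  [load 130/210]
  40 → shelf 3  [load 170/210]
  30 → shelf 1  [load 210/210]
  30 → shelf 3  [load 200/210]
  30 → shelf 4 (new)  [load 30/210]
  20 → shelf 4  [load 50/210]
  20 → shelf 4  [load 70/210]
4 shelves opened.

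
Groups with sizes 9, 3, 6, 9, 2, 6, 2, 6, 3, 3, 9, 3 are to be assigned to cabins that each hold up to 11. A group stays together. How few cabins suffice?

7

Total = 9 + 9 + 9 + 6 + 6 + 6 + 3 + 3 + 3 + 3 + 2 + 2 = 61.
Lower bound: ⌈61/11⌉ = 6 cabins.
A packing using 7 cabins:
  cabin 1: 9 + 2 = 11
  cabin 2: 9 + 2 = 11
  cabin 3: 9 = 9
  cabin 4: 6 + 3 = 9
  cabin 5: 6 + 3 = 9
  cabin 6: 6 + 3 = 9
  cabin 7: 3 = 3
No arrangement into 6 cabins stays within capacity, so 7 is optimal.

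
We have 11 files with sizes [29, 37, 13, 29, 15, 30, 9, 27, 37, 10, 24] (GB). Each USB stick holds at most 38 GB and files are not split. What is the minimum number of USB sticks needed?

Total = 37 + 37 + 30 + 29 + 29 + 27 + 24 + 15 + 13 + 10 + 9 = 260 GB.
Lower bound: ⌈260/38⌉ = 7 USB sticks.
A packing using 8 USB sticks:
  USB stick 1: 37 = 37
  USB stick 2: 37 = 37
  USB stick 3: 30 = 30
  USB stick 4: 29 + 9 = 38
  USB stick 5: 29 = 29
  USB stick 6: 27 + 10 = 37
  USB stick 7: 24 + 13 = 37
  USB stick 8: 15 = 15
No arrangement into 7 USB sticks stays within capacity, so 8 is optimal.

8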